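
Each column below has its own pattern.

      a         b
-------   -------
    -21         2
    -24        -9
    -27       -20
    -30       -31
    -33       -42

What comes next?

Column a: −3 each step, so -21, -24, -27, -30, -33 → -36.
Column b: 2, -9, -20, -31, -42 → -53 (−11 each step).
So the next row is -36  -53.

-36  -53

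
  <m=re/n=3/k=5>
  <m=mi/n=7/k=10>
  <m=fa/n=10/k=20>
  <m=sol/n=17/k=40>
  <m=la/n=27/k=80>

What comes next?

<m=ti/n=44/k=160>

M — runs through the solfège scale do→ti: re, mi, fa, sol, la → ti.
N: 3, 7, 10, 17, 27 → 44 (each term is the sum of the two before it).
K: ×2 each step; 5, 10, 20, 40, 80 → 160.
So the next element is <m=ti/n=44/k=160>.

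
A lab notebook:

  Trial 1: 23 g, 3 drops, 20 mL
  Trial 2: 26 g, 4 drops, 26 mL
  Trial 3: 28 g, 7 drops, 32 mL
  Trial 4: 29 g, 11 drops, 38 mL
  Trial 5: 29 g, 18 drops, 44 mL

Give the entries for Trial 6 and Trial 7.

28 g, 29 drops, 50 mL; 26 g, 47 drops, 56 mL

G: differences are 3, 2, 1, … (decreasing by 1 each time); 23, 26, 28, 29, 29 → 28 → 26.
Drops: 3, 4, 7, 11, 18 → 29 → 47 (each term is the sum of the two before it).
ML — +6 each step: 20, 26, 32, 38, 44 → 50 → 56.
So the next two records are 28 g, 29 drops, 50 mL and 26 g, 47 drops, 56 mL.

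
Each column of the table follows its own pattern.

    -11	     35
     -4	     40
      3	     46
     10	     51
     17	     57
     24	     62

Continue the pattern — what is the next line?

First component: +7 each step, so -11, -4, 3, 10, 17, 24 → 31.
Second component: alternating steps +5, +6, +5, +6, …, so 35, 40, 46, 51, 57, 62 → 68.
So the next line is 31  68.

31  68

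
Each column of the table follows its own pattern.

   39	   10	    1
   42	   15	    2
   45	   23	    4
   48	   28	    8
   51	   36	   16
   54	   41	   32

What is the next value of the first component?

57

First component: 39, 42, 45, 48, 51, 54 → 57 (+3 each step).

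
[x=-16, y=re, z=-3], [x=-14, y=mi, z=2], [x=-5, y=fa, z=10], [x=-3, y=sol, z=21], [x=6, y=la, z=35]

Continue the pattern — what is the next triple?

X: alternating steps +2, +9, +2, +9, …, so -16, -14, -5, -3, 6 → 8.
For the y, runs through the solfège scale do→ti: re, mi, fa, sol, la → ti.
For the z, differences are 5, 8, 11, … (increasing by 3 each time): -3, 2, 10, 21, 35 → 52.
So the next triple is [x=8, y=ti, z=52].

[x=8, y=ti, z=52]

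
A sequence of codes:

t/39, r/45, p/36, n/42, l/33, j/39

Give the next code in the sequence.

h/30

For the letter, letters move back 2 places in the alphabet: t, r, p, n, l, j → h.
Second component: alternating steps +6, −9, +6, −9, …; 39, 45, 36, 42, 33, 39 → 30.
Combining the parts gives h/30.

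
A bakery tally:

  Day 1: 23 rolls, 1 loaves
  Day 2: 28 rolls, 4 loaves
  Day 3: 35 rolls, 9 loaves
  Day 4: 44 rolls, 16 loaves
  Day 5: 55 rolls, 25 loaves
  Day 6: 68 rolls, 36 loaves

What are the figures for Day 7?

83 rolls, 49 loaves

Rolls: differences are 5, 7, 9, … (increasing by 2 each time), so 23, 28, 35, 44, 55, 68 → 83.
Loaves: 1, 4, 9, 16, 25, 36 → 49 (perfect squares: 1², 2², 3², …).
So the next row is 83 rolls, 49 loaves.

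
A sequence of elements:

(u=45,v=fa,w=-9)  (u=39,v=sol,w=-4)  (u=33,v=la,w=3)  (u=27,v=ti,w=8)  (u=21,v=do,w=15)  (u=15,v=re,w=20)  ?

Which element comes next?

U goes 45, 39, 33, 27, 21, 15 → 9 (−6 each step).
V goes fa, sol, la, ti, do, re → mi (runs through the solfège scale do→ti).
W goes -9, -4, 3, 8, 15, 20 → 27 (alternating steps +5, +7, +5, +7, …).
So the next element is (u=9,v=mi,w=27).

(u=9,v=mi,w=27)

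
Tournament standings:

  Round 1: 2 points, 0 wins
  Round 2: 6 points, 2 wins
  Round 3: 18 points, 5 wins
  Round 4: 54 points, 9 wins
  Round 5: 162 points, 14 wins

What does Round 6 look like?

486 points, 20 wins

Points: ×3 each step; 2, 6, 18, 54, 162 → 486.
Wins — differences are 2, 3, 4, … (increasing by 1 each time): 0, 2, 5, 9, 14 → 20.
So the next row is 486 points, 20 wins.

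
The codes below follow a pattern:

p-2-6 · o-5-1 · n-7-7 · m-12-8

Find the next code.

l-19-15

Letter: p, o, n, m → l (letters move back 1 place in the alphabet).
Second component — each term is the sum of the two before it: 2, 5, 7, 12 → 19.
Third component — each term is the sum of the two before it: 6, 1, 7, 8 → 15.
Combining the parts gives l-19-15.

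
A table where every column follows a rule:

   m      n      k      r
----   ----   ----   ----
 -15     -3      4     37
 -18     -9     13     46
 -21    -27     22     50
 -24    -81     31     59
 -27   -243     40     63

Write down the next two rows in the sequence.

For the column m, −3 each step: -15, -18, -21, -24, -27 → -30 → -33.
Column n: ×3 each step; -3, -9, -27, -81, -243 → -729 → -2187.
For the column k, +9 each step: 4, 13, 22, 31, 40 → 49 → 58.
For the column r, alternating steps +9, +4, +9, +4, …: 37, 46, 50, 59, 63 → 72 → 76.
Putting the parts together: -30  -729  49  72 and then -33  -2187  58  76.

-30  -729  49  72; -33  -2187  58  76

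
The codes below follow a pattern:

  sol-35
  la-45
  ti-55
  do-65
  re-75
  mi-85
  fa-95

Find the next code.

sol-105

Note: runs through the solfège scale do→ti, so sol, la, ti, do, re, mi, fa → sol.
Second component: +10 each step, so 35, 45, 55, 65, 75, 85, 95 → 105.
So the next code is sol-105.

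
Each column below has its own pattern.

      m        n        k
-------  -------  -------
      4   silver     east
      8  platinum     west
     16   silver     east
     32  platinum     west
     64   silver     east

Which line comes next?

Column m — ×2 each step: 4, 8, 16, 32, 64 → 128.
Column n goes silver, platinum, silver, platinum, silver → platinum (alternates silver ↔ platinum).
For the column k, alternates east ↔ west: east, west, east, west, east → west.
Putting it together: 128  platinum  west.

128  platinum  west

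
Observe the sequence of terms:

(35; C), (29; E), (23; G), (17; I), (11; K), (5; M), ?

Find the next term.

(-1; O)

First entry — −6 each step: 35, 29, 23, 17, 11, 5 → -1.
Letter goes C, E, G, I, K, M → O (letters move forward 2 places in the alphabet).
Putting it together: (-1; O).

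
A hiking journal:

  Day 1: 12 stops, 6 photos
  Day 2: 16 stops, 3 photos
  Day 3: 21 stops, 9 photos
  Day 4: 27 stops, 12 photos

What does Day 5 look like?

Stops: 12, 16, 21, 27 → 34 (differences are 4, 5, 6, … (increasing by 1 each time)).
Photos: each term is the sum of the two before it, so 6, 3, 9, 12 → 21.
Combining the parts gives 34 stops, 21 photos.

34 stops, 21 photos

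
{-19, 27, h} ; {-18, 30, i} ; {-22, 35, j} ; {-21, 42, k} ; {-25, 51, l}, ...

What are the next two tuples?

First value — alternating steps +1, −4, +1, −4, …: -19, -18, -22, -21, -25 → -24 → -28.
For the second value, differences are 3, 5, 7, … (increasing by 2 each time): 27, 30, 35, 42, 51 → 62 → 75.
Letter — letters move forward 1 place in the alphabet: h, i, j, k, l → m → n.
Putting the parts together: {-24, 62, m} and then {-28, 75, n}.

{-24, 62, m}, {-28, 75, n}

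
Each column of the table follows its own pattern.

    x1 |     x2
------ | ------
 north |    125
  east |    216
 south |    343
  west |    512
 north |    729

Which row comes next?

east  1000

Column x1 goes north, east, south, west, north → east (repeats north → east → south → west).
Column x2: 125, 216, 343, 512, 729 → 1000 (perfect cubes: 5³, 6³, 7³, …).
Combining the parts gives east  1000.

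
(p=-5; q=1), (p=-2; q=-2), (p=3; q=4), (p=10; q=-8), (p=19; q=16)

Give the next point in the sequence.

(p=30; q=-32)

P — differences are 3, 5, 7, … (increasing by 2 each time): -5, -2, 3, 10, 19 → 30.
Q: ×(-2) each step, so 1, -2, 4, -8, 16 → -32.
Putting it together: (p=30; q=-32).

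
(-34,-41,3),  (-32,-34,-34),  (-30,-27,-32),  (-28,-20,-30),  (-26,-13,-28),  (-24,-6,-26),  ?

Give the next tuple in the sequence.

(-22,1,-24)

First coordinate: +2 each step; -34, -32, -30, -28, -26, -24 → -22.
Second coordinate: +7 each step, so -41, -34, -27, -20, -13, -6 → 1.
Third coordinate: always the previous value of the first coordinate, so 3, -34, -32, -30, -28, -26 → -24.
Putting it together: (-22,1,-24).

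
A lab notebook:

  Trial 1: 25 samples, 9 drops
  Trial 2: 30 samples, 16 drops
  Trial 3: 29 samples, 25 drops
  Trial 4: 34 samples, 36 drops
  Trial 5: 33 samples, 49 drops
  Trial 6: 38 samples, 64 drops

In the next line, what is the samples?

37

Samples — alternating steps +5, −1, +5, −1, …: 25, 30, 29, 34, 33, 38 → 37.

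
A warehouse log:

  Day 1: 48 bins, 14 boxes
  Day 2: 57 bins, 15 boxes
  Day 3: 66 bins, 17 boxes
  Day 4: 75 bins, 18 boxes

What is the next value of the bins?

84

Bins: +9 each step, so 48, 57, 66, 75 → 84.
For the boxes, alternating steps +1, +2, +1, +2, …: 14, 15, 17, 18 → 20.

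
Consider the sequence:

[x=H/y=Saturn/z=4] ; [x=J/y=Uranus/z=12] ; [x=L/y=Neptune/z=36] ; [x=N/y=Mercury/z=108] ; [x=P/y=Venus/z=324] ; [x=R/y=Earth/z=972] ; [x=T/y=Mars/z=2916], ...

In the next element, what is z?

For the z, ×3 each step: 4, 12, 36, 108, 324, 972, 2916 → 8748.

8748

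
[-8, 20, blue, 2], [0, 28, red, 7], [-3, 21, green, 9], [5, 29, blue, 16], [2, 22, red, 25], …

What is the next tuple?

First slot goes -8, 0, -3, 5, 2 → 10 (alternating steps +8, −3, +8, −3, …).
For the second slot, alternating steps +8, −7, +8, −7, …: 20, 28, 21, 29, 22 → 30.
Colour — repeats blue → red → green: blue, red, green, blue, red → green.
Fourth slot: each term is the sum of the two before it, so 2, 7, 9, 16, 25 → 41.
So the next tuple is [10, 30, green, 41].

[10, 30, green, 41]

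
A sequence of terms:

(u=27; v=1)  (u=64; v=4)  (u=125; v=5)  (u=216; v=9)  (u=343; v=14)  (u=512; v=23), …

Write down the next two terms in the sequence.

(u=729; v=37), (u=1000; v=60)

U: perfect cubes: 3³, 4³, 5³, …, so 27, 64, 125, 216, 343, 512 → 729 → 1000.
V — each term is the sum of the two before it: 1, 4, 5, 9, 14, 23 → 37 → 60.
So the next two terms are (u=729; v=37) and (u=1000; v=60).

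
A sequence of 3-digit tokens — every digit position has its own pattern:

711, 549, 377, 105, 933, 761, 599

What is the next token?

First digit: 7, 5, 3, 1, 9, 7, 5 → 3 (−2 each step, mod 10).
Second digit goes 1, 4, 7, 0, 3, 6, 9 → 2 (+3 each step, mod 10).
Third digit: −2 each step, mod 10, so 1, 9, 7, 5, 3, 1, 9 → 7.
Combining the parts gives 327.

327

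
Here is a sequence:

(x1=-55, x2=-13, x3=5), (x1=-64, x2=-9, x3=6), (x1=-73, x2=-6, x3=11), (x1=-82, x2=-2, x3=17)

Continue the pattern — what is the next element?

X1 — −9 each step: -55, -64, -73, -82 → -91.
X2: alternating steps +4, +3, +4, +3, …; -13, -9, -6, -2 → 1.
X3 goes 5, 6, 11, 17 → 28 (each term is the sum of the two before it).
Combining the parts gives (x1=-91, x2=1, x3=28).

(x1=-91, x2=1, x3=28)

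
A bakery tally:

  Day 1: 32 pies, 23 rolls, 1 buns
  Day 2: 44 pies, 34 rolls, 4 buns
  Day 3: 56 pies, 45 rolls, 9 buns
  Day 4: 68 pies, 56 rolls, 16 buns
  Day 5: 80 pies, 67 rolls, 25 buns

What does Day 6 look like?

Pies: 32, 44, 56, 68, 80 → 92 (+12 each step).
Rolls: +11 each step, so 23, 34, 45, 56, 67 → 78.
Buns: perfect squares: 1², 2², 3², …, so 1, 4, 9, 16, 25 → 36.
Combining the parts gives 92 pies, 78 rolls, 36 buns.

92 pies, 78 rolls, 36 buns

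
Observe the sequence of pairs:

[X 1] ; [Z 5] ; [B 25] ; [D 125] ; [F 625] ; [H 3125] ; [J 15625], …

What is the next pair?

[L 78125]

Letter: letters move forward 2 places in the alphabet, wrapping Z→A; X, Z, B, D, F, H, J → L.
Second value: ×5 each step, so 1, 5, 25, 125, 625, 3125, 15625 → 78125.
So the next pair is [L 78125].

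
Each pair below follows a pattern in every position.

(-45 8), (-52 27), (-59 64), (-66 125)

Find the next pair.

(-73 216)

First coordinate: −7 each step, so -45, -52, -59, -66 → -73.
Second coordinate: 8, 27, 64, 125 → 216 (perfect cubes: 2³, 3³, 4³, …).
Putting it together: (-73 216).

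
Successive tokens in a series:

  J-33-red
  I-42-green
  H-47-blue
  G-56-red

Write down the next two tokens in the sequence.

F-61-green then E-70-blue

Letter: J, I, H, G → F → E (letters move back 1 place in the alphabet).
For the second component, alternating steps +9, +5, +9, +5, …: 33, 42, 47, 56 → 61 → 70.
Colour — repeats red → green → blue: red, green, blue, red → green → blue.
So the next two tokens are F-61-green and E-70-blue.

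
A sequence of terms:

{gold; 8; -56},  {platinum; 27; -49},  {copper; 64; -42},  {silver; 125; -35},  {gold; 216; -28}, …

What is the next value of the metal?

platinum

Metal goes gold, platinum, copper, silver, gold → platinum (repeats gold → platinum → copper → silver).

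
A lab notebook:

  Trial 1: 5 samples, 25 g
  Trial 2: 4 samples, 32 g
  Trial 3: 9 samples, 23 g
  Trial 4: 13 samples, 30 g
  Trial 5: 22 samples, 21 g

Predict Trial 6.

Samples: 5, 4, 9, 13, 22 → 35 (each term is the sum of the two before it).
G: alternating steps +7, −9, +7, −9, …, so 25, 32, 23, 30, 21 → 28.
Putting it together: 35 samples, 28 g.

35 samples, 28 g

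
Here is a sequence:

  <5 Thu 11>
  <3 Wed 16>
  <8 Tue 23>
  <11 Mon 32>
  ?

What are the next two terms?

<19 Sun 43>, <30 Sat 56>

First part goes 5, 3, 8, 11 → 19 → 30 (each term is the sum of the two before it).
Day — runs backward through the weekdays Mon→Sun: Thu, Wed, Tue, Mon → Sun → Sat.
Third part: differences are 5, 7, 9, … (increasing by 2 each time); 11, 16, 23, 32 → 43 → 56.
So the next two terms are <19 Sun 43> and <30 Sat 56>.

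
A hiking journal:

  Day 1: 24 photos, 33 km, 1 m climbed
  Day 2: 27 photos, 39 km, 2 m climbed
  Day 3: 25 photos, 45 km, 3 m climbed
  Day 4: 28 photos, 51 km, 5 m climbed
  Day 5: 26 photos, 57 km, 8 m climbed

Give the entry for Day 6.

Photos: alternating steps +3, −2, +3, −2, …; 24, 27, 25, 28, 26 → 29.
Km — +6 each step: 33, 39, 45, 51, 57 → 63.
For the m climbed, each term is the sum of the two before it: 1, 2, 3, 5, 8 → 13.
Combining the parts gives 29 photos, 63 km, 13 m climbed.

29 photos, 63 km, 13 m climbed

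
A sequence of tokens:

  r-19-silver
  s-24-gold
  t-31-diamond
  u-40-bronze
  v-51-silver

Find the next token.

w-64-gold

Letter — letters move forward 1 place in the alphabet: r, s, t, u, v → w.
Second component: 19, 24, 31, 40, 51 → 64 (differences are 5, 7, 9, … (increasing by 2 each time)).
Rank: repeats silver → gold → diamond → bronze; silver, gold, diamond, bronze, silver → gold.
Putting it together: w-64-gold.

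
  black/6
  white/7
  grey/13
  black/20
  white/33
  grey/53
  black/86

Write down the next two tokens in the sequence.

Shade — repeats black → white → grey: black, white, grey, black, white, grey, black → white → grey.
Second component goes 6, 7, 13, 20, 33, 53, 86 → 139 → 225 (each term is the sum of the two before it).
So the next two tokens are white/139 and grey/225.

white/139 then grey/225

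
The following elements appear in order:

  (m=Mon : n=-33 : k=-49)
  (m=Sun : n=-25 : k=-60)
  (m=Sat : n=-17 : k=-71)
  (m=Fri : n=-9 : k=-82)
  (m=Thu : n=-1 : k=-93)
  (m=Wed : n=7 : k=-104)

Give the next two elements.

(m=Tue : n=15 : k=-115), (m=Mon : n=23 : k=-126)

For the m, runs backward through the weekdays Mon→Sun: Mon, Sun, Sat, Fri, Thu, Wed → Tue → Mon.
N: -33, -25, -17, -9, -1, 7 → 15 → 23 (+8 each step).
K: −11 each step; -49, -60, -71, -82, -93, -104 → -115 → -126.
Putting the parts together: (m=Tue : n=15 : k=-115) and then (m=Mon : n=23 : k=-126).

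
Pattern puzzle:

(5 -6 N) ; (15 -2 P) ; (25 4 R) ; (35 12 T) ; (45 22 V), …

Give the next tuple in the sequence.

(55 34 X)

For the first slot, +10 each step: 5, 15, 25, 35, 45 → 55.
Second slot — differences are 4, 6, 8, … (increasing by 2 each time): -6, -2, 4, 12, 22 → 34.
Letter goes N, P, R, T, V → X (letters move forward 2 places in the alphabet).
Putting it together: (55 34 X).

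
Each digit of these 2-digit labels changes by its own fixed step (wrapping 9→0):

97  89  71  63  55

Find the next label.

First digit: 9, 8, 7, 6, 5 → 4 (−1 each step, mod 10).
For the second digit, +2 each step, mod 10: 7, 9, 1, 3, 5 → 7.
Combining the parts gives 47.

47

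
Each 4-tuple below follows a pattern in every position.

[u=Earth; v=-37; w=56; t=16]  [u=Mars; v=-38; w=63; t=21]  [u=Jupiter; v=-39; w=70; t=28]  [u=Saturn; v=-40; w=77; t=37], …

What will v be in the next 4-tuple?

-41

V — −1 each step: -37, -38, -39, -40 → -41.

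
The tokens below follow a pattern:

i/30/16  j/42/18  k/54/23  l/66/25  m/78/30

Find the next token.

Letter: letters move forward 1 place in the alphabet, so i, j, k, l, m → n.
Second component — +12 each step: 30, 42, 54, 66, 78 → 90.
Third component — alternating steps +2, +5, +2, +5, …: 16, 18, 23, 25, 30 → 32.
Putting it together: n/90/32.

n/90/32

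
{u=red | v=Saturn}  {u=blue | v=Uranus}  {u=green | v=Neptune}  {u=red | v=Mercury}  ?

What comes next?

U: repeats red → blue → green; red, blue, green, red → blue.
V: Saturn, Uranus, Neptune, Mercury → Venus (runs through the planets Mercury→Neptune).
Putting it together: {u=blue | v=Venus}.

{u=blue | v=Venus}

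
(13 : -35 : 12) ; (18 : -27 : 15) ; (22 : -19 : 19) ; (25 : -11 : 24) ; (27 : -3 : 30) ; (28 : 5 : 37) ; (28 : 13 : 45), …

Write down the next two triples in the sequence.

(27 : 21 : 54), (25 : 29 : 64)

First value: 13, 18, 22, 25, 27, 28, 28 → 27 → 25 (differences are 5, 4, 3, … (decreasing by 1 each time)).
Second value — +8 each step: -35, -27, -19, -11, -3, 5, 13 → 21 → 29.
Third value: 12, 15, 19, 24, 30, 37, 45 → 54 → 64 (differences are 3, 4, 5, … (increasing by 1 each time)).
So the next two triples are (27 : 21 : 54) and (25 : 29 : 64).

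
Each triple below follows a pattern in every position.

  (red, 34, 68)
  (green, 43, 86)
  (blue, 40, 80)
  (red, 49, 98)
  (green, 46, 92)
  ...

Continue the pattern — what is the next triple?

(blue, 55, 110)

For the colour, repeats red → green → blue: red, green, blue, red, green → blue.
Second part: alternating steps +9, −3, +9, −3, …; 34, 43, 40, 49, 46 → 55.
Third part goes 68, 86, 80, 98, 92 → 110 (always 2 × the second part).
So the next triple is (blue, 55, 110).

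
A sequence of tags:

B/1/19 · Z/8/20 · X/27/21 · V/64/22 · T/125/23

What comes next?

R/216/24

Letter: B, Z, X, V, T → R (letters move back 2 places in the alphabet, wrapping A→Z).
For the second component, perfect cubes: 1³, 2³, 3³, …: 1, 8, 27, 64, 125 → 216.
Third component: +1 each step; 19, 20, 21, 22, 23 → 24.
So the next tag is R/216/24.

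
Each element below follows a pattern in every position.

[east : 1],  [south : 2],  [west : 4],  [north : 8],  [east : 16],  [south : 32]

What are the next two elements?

[west : 64], [north : 128]

Direction: east, south, west, north, east, south → west → north (repeats east → south → west → north).
Second component — ×2 each step: 1, 2, 4, 8, 16, 32 → 64 → 128.
So the next two elements are [west : 64] and [north : 128].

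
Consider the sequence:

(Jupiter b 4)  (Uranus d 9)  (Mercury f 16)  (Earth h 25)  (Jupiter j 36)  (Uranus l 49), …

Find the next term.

Planet: Jupiter, Uranus, Mercury, Earth, Jupiter, Uranus → Mercury (repeats Jupiter → Uranus → Mercury → Earth).
For the letter, letters move forward 2 places in the alphabet: b, d, f, h, j, l → n.
Third entry — differences are 5, 7, 9, … (increasing by 2 each time): 4, 9, 16, 25, 36, 49 → 64.
So the next term is (Mercury n 64).

(Mercury n 64)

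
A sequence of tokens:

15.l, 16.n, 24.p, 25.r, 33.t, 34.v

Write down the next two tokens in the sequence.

42.x, 43.z

First component: 15, 16, 24, 25, 33, 34 → 42 → 43 (alternating steps +1, +8, +1, +8, …).
Letter: l, n, p, r, t, v → x → z (letters move forward 2 places in the alphabet).
So the next two tokens are 42.x and 43.z.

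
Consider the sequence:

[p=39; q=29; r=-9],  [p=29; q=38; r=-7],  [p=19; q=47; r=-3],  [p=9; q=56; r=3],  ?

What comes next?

P — −10 each step: 39, 29, 19, 9 → -1.
For the q, +9 each step: 29, 38, 47, 56 → 65.
R: differences are 2, 4, 6, … (increasing by 2 each time), so -9, -7, -3, 3 → 11.
So the next element is [p=-1; q=65; r=11].

[p=-1; q=65; r=11]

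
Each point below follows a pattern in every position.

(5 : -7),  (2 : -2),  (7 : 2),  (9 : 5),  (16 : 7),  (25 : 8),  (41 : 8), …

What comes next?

(66 : 7)

First coordinate — each term is the sum of the two before it: 5, 2, 7, 9, 16, 25, 41 → 66.
Second coordinate: -7, -2, 2, 5, 7, 8, 8 → 7 (differences are 5, 4, 3, … (decreasing by 1 each time)).
Combining the parts gives (66 : 7).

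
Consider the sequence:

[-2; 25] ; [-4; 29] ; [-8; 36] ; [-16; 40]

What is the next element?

First slot: -2, -4, -8, -16 → -32 (×2 each step).
Second slot: alternating steps +4, +7, +4, +7, …; 25, 29, 36, 40 → 47.
Combining the parts gives [-32; 47].

[-32; 47]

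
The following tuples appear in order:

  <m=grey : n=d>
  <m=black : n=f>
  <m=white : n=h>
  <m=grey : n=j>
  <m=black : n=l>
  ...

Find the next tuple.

M — repeats grey → black → white: grey, black, white, grey, black → white.
N — letters move forward 2 places in the alphabet: d, f, h, j, l → n.
So the next tuple is <m=white : n=n>.

<m=white : n=n>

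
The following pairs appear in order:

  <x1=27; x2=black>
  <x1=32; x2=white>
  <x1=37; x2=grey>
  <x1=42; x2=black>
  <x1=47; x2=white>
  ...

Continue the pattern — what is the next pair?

For the x1, +5 each step: 27, 32, 37, 42, 47 → 52.
X2 — repeats black → white → grey: black, white, grey, black, white → grey.
Putting it together: <x1=52; x2=grey>.

<x1=52; x2=grey>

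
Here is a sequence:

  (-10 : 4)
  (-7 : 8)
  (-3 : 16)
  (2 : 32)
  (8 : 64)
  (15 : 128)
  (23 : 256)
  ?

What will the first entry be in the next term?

32

First entry — differences are 3, 4, 5, … (increasing by 1 each time): -10, -7, -3, 2, 8, 15, 23 → 32.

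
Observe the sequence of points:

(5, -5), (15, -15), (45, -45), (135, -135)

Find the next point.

First value goes 5, 15, 45, 135 → 405 (×3 each step).
Second value goes -5, -15, -45, -135 → -405 (always the negative of the first value).
So the next point is (405, -405).

(405, -405)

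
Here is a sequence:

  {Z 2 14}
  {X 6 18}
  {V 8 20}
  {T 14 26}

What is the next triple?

For the letter, letters move back 2 places in the alphabet: Z, X, V, T → R.
Second component: each term is the sum of the two before it; 2, 6, 8, 14 → 22.
Third component: always 12 more than the second component, so 14, 18, 20, 26 → 34.
So the next triple is {R 22 34}.

{R 22 34}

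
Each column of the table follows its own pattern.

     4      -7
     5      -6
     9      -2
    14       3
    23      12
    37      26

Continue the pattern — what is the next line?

First component goes 4, 5, 9, 14, 23, 37 → 60 (each term is the sum of the two before it).
Second component: -7, -6, -2, 3, 12, 26 → 49 (always 11 less than the first component).
Putting it together: 60  49.

60  49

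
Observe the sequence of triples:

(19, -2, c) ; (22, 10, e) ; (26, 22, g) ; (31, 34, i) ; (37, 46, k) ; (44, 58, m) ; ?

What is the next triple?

First slot: differences are 3, 4, 5, … (increasing by 1 each time); 19, 22, 26, 31, 37, 44 → 52.
Second slot: +12 each step; -2, 10, 22, 34, 46, 58 → 70.
Letter: c, e, g, i, k, m → o (letters move forward 2 places in the alphabet).
Putting it together: (52, 70, o).

(52, 70, o)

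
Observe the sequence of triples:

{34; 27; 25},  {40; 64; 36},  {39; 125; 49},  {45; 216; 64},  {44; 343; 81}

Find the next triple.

First component: 34, 40, 39, 45, 44 → 50 (alternating steps +6, −1, +6, −1, …).
Second component goes 27, 64, 125, 216, 343 → 512 (perfect cubes: 3³, 4³, 5³, …).
Third component: perfect squares: 5², 6², 7², …; 25, 36, 49, 64, 81 → 100.
Combining the parts gives {50; 512; 100}.

{50; 512; 100}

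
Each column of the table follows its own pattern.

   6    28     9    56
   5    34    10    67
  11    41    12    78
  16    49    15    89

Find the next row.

First component: each term is the sum of the two before it; 6, 5, 11, 16 → 27.
Second component: 28, 34, 41, 49 → 58 (differences are 6, 7, 8, … (increasing by 1 each time)).
Third component goes 9, 10, 12, 15 → 19 (differences are 1, 2, 3, … (increasing by 1 each time)).
Fourth component: +11 each step, so 56, 67, 78, 89 → 100.
Putting it together: 27  58  19  100.

27  58  19  100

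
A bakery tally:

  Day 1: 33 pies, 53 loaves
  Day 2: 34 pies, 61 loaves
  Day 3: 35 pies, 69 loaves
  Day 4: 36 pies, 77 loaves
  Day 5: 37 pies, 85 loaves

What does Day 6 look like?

Pies: 33, 34, 35, 36, 37 → 38 (+1 each step).
For the loaves, +8 each step: 53, 61, 69, 77, 85 → 93.
So the next line is 38 pies, 93 loaves.

38 pies, 93 loaves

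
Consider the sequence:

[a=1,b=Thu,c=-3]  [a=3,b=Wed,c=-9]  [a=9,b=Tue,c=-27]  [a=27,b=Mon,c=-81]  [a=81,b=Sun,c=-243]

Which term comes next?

A: ×3 each step, so 1, 3, 9, 27, 81 → 243.
B goes Thu, Wed, Tue, Mon, Sun → Sat (runs backward through the weekdays Mon→Sun).
C: ×3 each step, so -3, -9, -27, -81, -243 → -729.
Putting it together: [a=243,b=Sat,c=-729].

[a=243,b=Sat,c=-729]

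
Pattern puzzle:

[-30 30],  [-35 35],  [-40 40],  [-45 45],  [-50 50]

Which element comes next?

First slot: −5 each step; -30, -35, -40, -45, -50 → -55.
Second slot: 30, 35, 40, 45, 50 → 55 (always the negative of the first slot).
So the next element is [-55 55].

[-55 55]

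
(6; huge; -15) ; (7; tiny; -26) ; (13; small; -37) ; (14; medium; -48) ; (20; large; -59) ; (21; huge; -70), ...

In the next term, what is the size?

Size goes huge, tiny, small, medium, large, huge → tiny (repeats huge → tiny → small → medium → large).

tiny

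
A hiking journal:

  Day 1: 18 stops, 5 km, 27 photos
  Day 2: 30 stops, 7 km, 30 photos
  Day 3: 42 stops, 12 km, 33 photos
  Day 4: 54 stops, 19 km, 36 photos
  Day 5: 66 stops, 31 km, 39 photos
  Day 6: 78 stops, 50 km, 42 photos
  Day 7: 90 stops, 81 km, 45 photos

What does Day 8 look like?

102 stops, 131 km, 48 photos

Stops: 18, 30, 42, 54, 66, 78, 90 → 102 (+12 each step).
Km: each term is the sum of the two before it; 5, 7, 12, 19, 31, 50, 81 → 131.
Photos: 27, 30, 33, 36, 39, 42, 45 → 48 (+3 each step).
So the next row is 102 stops, 131 km, 48 photos.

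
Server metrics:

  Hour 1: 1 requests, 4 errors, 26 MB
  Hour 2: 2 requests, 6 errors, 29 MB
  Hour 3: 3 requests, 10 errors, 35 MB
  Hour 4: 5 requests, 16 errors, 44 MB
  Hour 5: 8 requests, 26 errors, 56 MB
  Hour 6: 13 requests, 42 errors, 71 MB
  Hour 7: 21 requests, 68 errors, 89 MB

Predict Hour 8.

34 requests, 110 errors, 110 MB

Requests: 1, 2, 3, 5, 8, 13, 21 → 34 (each term is the sum of the two before it).
Errors: each term is the sum of the two before it, so 4, 6, 10, 16, 26, 42, 68 → 110.
For the MB, differences are 3, 6, 9, … (increasing by 3 each time): 26, 29, 35, 44, 56, 71, 89 → 110.
Putting it together: 34 requests, 110 errors, 110 MB.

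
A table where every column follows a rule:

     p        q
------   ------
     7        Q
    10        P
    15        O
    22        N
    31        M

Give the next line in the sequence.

42  L

Column p: differences are 3, 5, 7, … (increasing by 2 each time), so 7, 10, 15, 22, 31 → 42.
For the column q, letters move back 1 place in the alphabet: Q, P, O, N, M → L.
Putting it together: 42  L.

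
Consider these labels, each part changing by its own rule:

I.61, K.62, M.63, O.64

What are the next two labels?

Letter goes I, K, M, O → Q → S (letters move forward 2 places in the alphabet).
For the second component, +1 each step: 61, 62, 63, 64 → 65 → 66.
So the next two labels are Q.65 and S.66.

Q.65 then S.66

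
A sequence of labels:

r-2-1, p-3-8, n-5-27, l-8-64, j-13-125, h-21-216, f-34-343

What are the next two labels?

d-55-512, b-89-729

Letter: letters move back 2 places in the alphabet; r, p, n, l, j, h, f → d → b.
For the second component, each term is the sum of the two before it: 2, 3, 5, 8, 13, 21, 34 → 55 → 89.
Third component: 1, 8, 27, 64, 125, 216, 343 → 512 → 729 (perfect cubes: 1³, 2³, 3³, …).
So the next two labels are d-55-512 and b-89-729.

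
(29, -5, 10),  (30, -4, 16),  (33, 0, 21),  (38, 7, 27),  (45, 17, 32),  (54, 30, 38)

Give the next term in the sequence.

(65, 46, 43)

First value: differences are 1, 3, 5, … (increasing by 2 each time); 29, 30, 33, 38, 45, 54 → 65.
Second value goes -5, -4, 0, 7, 17, 30 → 46 (differences are 1, 4, 7, … (increasing by 3 each time)).
Third value: 10, 16, 21, 27, 32, 38 → 43 (alternating steps +6, +5, +6, +5, …).
Putting it together: (65, 46, 43).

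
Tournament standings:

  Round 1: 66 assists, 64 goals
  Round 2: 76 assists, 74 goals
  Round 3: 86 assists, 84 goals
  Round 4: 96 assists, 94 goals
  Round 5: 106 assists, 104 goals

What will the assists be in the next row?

For the assists, +10 each step: 66, 76, 86, 96, 106 → 116.
Goals: always 2 less than the assists; 64, 74, 84, 94, 104 → 114.

116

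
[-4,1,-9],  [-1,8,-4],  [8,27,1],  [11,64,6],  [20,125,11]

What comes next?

First component — alternating steps +3, +9, +3, +9, …: -4, -1, 8, 11, 20 → 23.
Second component: 1, 8, 27, 64, 125 → 216 (perfect cubes: 1³, 2³, 3³, …).
Third component goes -9, -4, 1, 6, 11 → 16 (+5 each step).
Putting it together: [23,216,16].

[23,216,16]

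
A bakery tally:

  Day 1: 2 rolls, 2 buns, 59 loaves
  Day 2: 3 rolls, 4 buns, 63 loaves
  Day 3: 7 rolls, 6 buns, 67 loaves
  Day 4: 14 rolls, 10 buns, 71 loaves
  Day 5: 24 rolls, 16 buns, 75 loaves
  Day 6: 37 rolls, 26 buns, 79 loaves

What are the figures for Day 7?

53 rolls, 42 buns, 83 loaves

Rolls: 2, 3, 7, 14, 24, 37 → 53 (differences are 1, 4, 7, … (increasing by 3 each time)).
Buns: each term is the sum of the two before it, so 2, 4, 6, 10, 16, 26 → 42.
For the loaves, +4 each step: 59, 63, 67, 71, 75, 79 → 83.
Combining the parts gives 53 rolls, 42 buns, 83 loaves.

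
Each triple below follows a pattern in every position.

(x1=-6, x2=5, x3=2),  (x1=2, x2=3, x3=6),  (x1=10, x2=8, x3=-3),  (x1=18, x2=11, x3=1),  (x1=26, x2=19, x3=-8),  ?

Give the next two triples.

X1 goes -6, 2, 10, 18, 26 → 34 → 42 (+8 each step).
X2: each term is the sum of the two before it, so 5, 3, 8, 11, 19 → 30 → 49.
X3: 2, 6, -3, 1, -8 → -4 → -13 (alternating steps +4, −9, +4, −9, …).
Putting the parts together: (x1=34, x2=30, x3=-4) and then (x1=42, x2=49, x3=-13).

(x1=34, x2=30, x3=-4), (x1=42, x2=49, x3=-13)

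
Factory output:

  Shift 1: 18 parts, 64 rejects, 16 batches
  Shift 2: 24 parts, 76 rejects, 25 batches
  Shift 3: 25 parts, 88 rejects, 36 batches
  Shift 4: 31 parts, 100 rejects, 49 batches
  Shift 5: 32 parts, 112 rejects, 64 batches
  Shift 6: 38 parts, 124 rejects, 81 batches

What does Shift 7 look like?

Parts: 18, 24, 25, 31, 32, 38 → 39 (alternating steps +6, +1, +6, +1, …).
Rejects: +12 each step, so 64, 76, 88, 100, 112, 124 → 136.
For the batches, perfect squares: 4², 5², 6², …: 16, 25, 36, 49, 64, 81 → 100.
Combining the parts gives 39 parts, 136 rejects, 100 batches.

39 parts, 136 rejects, 100 batches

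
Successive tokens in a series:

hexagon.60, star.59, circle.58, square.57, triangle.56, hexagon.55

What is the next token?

Shape goes hexagon, star, circle, square, triangle, hexagon → star (repeats hexagon → star → circle → square → triangle).
For the second component, −1 each step: 60, 59, 58, 57, 56, 55 → 54.
Combining the parts gives star.54.

star.54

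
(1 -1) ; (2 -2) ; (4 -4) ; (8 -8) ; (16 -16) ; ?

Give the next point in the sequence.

(32 -32)

First value: ×2 each step, so 1, 2, 4, 8, 16 → 32.
For the second value, ×2 each step: -1, -2, -4, -8, -16 → -32.
So the next point is (32 -32).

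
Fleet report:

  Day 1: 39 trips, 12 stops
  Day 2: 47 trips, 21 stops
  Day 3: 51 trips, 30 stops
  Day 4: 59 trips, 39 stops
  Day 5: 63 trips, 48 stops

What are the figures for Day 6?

Trips: alternating steps +8, +4, +8, +4, …, so 39, 47, 51, 59, 63 → 71.
Stops — +9 each step: 12, 21, 30, 39, 48 → 57.
Combining the parts gives 71 trips, 57 stops.

71 trips, 57 stops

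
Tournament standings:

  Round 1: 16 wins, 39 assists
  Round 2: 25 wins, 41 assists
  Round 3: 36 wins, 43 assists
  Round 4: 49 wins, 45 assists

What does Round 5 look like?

64 wins, 47 assists

Wins: 16, 25, 36, 49 → 64 (perfect squares: 4², 5², 6², …).
Assists: +2 each step; 39, 41, 43, 45 → 47.
Combining the parts gives 64 wins, 47 assists.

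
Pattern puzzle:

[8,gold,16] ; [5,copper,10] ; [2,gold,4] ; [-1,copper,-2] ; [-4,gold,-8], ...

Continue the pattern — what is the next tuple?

[-7,copper,-14]

First component goes 8, 5, 2, -1, -4 → -7 (−3 each step).
Metal — alternates gold ↔ copper: gold, copper, gold, copper, gold → copper.
Third component: always 2 × the first component, so 16, 10, 4, -2, -8 → -14.
Combining the parts gives [-7,copper,-14].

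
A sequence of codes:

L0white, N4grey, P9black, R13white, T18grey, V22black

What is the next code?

X27white

Letter: letters move forward 2 places in the alphabet; L, N, P, R, T, V → X.
Second component: alternating steps +4, +5, +4, +5, …, so 0, 4, 9, 13, 18, 22 → 27.
For the shade, repeats white → grey → black: white, grey, black, white, grey, black → white.
Combining the parts gives X27white.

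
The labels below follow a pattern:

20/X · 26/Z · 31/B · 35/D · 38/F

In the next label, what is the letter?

For the letter, letters move forward 2 places in the alphabet, wrapping Z→A: X, Z, B, D, F → H.

H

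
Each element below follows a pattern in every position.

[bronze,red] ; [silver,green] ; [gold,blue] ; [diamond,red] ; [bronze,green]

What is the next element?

[silver,blue]

Rank: bronze, silver, gold, diamond, bronze → silver (repeats bronze → silver → gold → diamond).
Colour: repeats red → green → blue, so red, green, blue, red, green → blue.
Combining the parts gives [silver,blue].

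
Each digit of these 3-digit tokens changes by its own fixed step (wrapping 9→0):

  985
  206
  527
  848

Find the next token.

169

First digit: +3 each step, mod 10; 9, 2, 5, 8 → 1.
Second digit goes 8, 0, 2, 4 → 6 (+2 each step, mod 10).
Third digit — +1 each step, mod 10: 5, 6, 7, 8 → 9.
Putting it together: 169.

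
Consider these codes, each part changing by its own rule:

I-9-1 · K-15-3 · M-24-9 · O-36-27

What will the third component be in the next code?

Third component — ×3 each step: 1, 3, 9, 27 → 81.

81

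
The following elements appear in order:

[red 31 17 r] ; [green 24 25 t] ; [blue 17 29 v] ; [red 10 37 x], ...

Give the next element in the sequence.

[green 3 41 z]

Colour: repeats red → green → blue; red, green, blue, red → green.
Second slot — −7 each step: 31, 24, 17, 10 → 3.
Third slot: alternating steps +8, +4, +8, +4, …; 17, 25, 29, 37 → 41.
Letter: r, t, v, x → z (letters move forward 2 places in the alphabet).
Combining the parts gives [green 3 41 z].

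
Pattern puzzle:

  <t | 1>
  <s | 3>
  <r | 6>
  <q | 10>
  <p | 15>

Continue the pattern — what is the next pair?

Letter — letters move back 1 place in the alphabet: t, s, r, q, p → o.
Second part — differences are 2, 3, 4, … (increasing by 1 each time): 1, 3, 6, 10, 15 → 21.
Putting it together: <o | 21>.

<o | 21>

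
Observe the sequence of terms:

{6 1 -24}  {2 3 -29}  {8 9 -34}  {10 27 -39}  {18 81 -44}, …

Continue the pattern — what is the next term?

First slot: each term is the sum of the two before it, so 6, 2, 8, 10, 18 → 28.
For the second slot, ×3 each step: 1, 3, 9, 27, 81 → 243.
Third slot: −5 each step, so -24, -29, -34, -39, -44 → -49.
Putting it together: {28 243 -49}.

{28 243 -49}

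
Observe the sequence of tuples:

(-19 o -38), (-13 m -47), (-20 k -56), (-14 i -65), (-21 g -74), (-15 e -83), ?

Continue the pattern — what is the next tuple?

(-22 c -92)

For the first value, alternating steps +6, −7, +6, −7, …: -19, -13, -20, -14, -21, -15 → -22.
For the letter, letters move back 2 places in the alphabet: o, m, k, i, g, e → c.
Third value — −9 each step: -38, -47, -56, -65, -74, -83 → -92.
Combining the parts gives (-22 c -92).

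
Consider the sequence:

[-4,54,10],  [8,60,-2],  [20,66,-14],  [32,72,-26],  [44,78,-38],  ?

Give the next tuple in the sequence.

First slot goes -4, 8, 20, 32, 44 → 56 (+12 each step).
Second slot — +6 each step: 54, 60, 66, 72, 78 → 84.
For the third slot, together with the first slot always sums to 6: 10, -2, -14, -26, -38 → -50.
Combining the parts gives [56,84,-50].

[56,84,-50]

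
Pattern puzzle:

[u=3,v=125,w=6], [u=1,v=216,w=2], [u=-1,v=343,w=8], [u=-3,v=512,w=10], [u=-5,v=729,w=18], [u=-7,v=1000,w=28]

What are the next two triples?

U: −2 each step, so 3, 1, -1, -3, -5, -7 → -9 → -11.
V goes 125, 216, 343, 512, 729, 1000 → 1331 → 1728 (perfect cubes: 5³, 6³, 7³, …).
W — each term is the sum of the two before it: 6, 2, 8, 10, 18, 28 → 46 → 74.
Putting the parts together: [u=-9,v=1331,w=46] and then [u=-11,v=1728,w=74].

[u=-9,v=1331,w=46], [u=-11,v=1728,w=74]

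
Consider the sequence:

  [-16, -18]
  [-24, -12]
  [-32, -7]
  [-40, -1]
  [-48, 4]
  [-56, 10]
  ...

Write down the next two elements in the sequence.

First part goes -16, -24, -32, -40, -48, -56 → -64 → -72 (−8 each step).
Second part: alternating steps +6, +5, +6, +5, …; -18, -12, -7, -1, 4, 10 → 15 → 21.
So the next two elements are [-64, 15] and [-72, 21].

[-64, 15], [-72, 21]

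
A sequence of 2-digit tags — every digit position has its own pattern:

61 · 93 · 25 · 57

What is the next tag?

First digit goes 6, 9, 2, 5 → 8 (+3 each step, mod 10).
Second digit goes 1, 3, 5, 7 → 9 (+2 each step, mod 10).
Putting it together: 89.

89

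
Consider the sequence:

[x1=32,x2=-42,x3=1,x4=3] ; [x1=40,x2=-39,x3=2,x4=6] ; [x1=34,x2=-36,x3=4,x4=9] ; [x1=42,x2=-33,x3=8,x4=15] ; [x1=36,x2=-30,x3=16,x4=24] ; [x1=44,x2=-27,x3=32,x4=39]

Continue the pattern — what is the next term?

X1: 32, 40, 34, 42, 36, 44 → 38 (alternating steps +8, −6, +8, −6, …).
For the x2, +3 each step: -42, -39, -36, -33, -30, -27 → -24.
For the x3, ×2 each step: 1, 2, 4, 8, 16, 32 → 64.
For the x4, each term is the sum of the two before it: 3, 6, 9, 15, 24, 39 → 63.
Putting it together: [x1=38,x2=-24,x3=64,x4=63].

[x1=38,x2=-24,x3=64,x4=63]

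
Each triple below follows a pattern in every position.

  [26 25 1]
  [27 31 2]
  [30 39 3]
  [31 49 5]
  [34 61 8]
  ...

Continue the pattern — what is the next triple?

[35 75 13]

First entry — alternating steps +1, +3, +1, +3, …: 26, 27, 30, 31, 34 → 35.
For the second entry, differences are 6, 8, 10, … (increasing by 2 each time): 25, 31, 39, 49, 61 → 75.
For the third entry, each term is the sum of the two before it: 1, 2, 3, 5, 8 → 13.
Combining the parts gives [35 75 13].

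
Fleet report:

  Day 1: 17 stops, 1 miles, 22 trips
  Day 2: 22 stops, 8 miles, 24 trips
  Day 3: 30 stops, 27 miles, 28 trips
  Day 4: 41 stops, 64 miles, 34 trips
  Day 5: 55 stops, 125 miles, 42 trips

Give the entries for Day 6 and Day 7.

72 stops, 216 miles, 52 trips; 92 stops, 343 miles, 64 trips

For the stops, differences are 5, 8, 11, … (increasing by 3 each time): 17, 22, 30, 41, 55 → 72 → 92.
For the miles, perfect cubes: 1³, 2³, 3³, …: 1, 8, 27, 64, 125 → 216 → 343.
For the trips, differences are 2, 4, 6, … (increasing by 2 each time): 22, 24, 28, 34, 42 → 52 → 64.
Putting the parts together: 72 stops, 216 miles, 52 trips and then 92 stops, 343 miles, 64 trips.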